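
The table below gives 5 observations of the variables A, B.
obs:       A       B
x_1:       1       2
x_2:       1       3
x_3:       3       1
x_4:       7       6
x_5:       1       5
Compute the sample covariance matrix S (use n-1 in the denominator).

Step 1 — column means:
  mean(A) = (1 + 1 + 3 + 7 + 1) / 5 = 13/5 = 2.6
  mean(B) = (2 + 3 + 1 + 6 + 5) / 5 = 17/5 = 3.4

Step 2 — sample covariance S[i,j] = (1/(n-1)) · Σ_k (x_{k,i} - mean_i) · (x_{k,j} - mean_j), with n-1 = 4.
  S[A,A] = ((-1.6)·(-1.6) + (-1.6)·(-1.6) + (0.4)·(0.4) + (4.4)·(4.4) + (-1.6)·(-1.6)) / 4 = 27.2/4 = 6.8
  S[A,B] = ((-1.6)·(-1.4) + (-1.6)·(-0.4) + (0.4)·(-2.4) + (4.4)·(2.6) + (-1.6)·(1.6)) / 4 = 10.8/4 = 2.7
  S[B,B] = ((-1.4)·(-1.4) + (-0.4)·(-0.4) + (-2.4)·(-2.4) + (2.6)·(2.6) + (1.6)·(1.6)) / 4 = 17.2/4 = 4.3

S is symmetric (S[j,i] = S[i,j]). Assembling:

S = [[6.8, 2.7],
 [2.7, 4.3]]


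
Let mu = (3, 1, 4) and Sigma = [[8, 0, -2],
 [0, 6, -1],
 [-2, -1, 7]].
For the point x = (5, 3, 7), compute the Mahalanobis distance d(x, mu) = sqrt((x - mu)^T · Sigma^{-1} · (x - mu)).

Step 1 — centre the observation: (x - mu) = (2, 2, 3).

Step 2 — invert Sigma (cofactor / det for 3×3, or solve directly):
  Sigma^{-1} = [[0.1349, 0.0066, 0.0395],
 [0.0066, 0.1711, 0.0263],
 [0.0395, 0.0263, 0.1579]].

Step 3 — form the quadratic (x - mu)^T · Sigma^{-1} · (x - mu):
  Sigma^{-1} · (x - mu) = (0.4013, 0.4342, 0.6053).
  (x - mu)^T · [Sigma^{-1} · (x - mu)] = (2)·(0.4013) + (2)·(0.4342) + (3)·(0.6053) = 3.4868.

Step 4 — take square root: d = √(3.4868) ≈ 1.8673.

d(x, mu) = √(3.4868) ≈ 1.8673


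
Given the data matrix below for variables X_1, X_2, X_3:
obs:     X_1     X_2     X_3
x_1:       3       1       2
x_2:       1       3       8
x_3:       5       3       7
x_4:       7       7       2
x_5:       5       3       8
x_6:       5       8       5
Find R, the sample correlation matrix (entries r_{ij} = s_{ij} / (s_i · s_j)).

Step 1 — column means:
  mean(X_1) = (3 + 1 + 5 + 7 + 5 + 5) / 6 = 26/6 = 4.3333
  mean(X_2) = (1 + 3 + 3 + 7 + 3 + 8) / 6 = 25/6 = 4.1667
  mean(X_3) = (2 + 8 + 7 + 2 + 8 + 5) / 6 = 32/6 = 5.3333

Step 2 — sample variances and covariances s[i,j] = (1/(n-1)) · Σ_k (x_{k,i} - mean_i) · (x_{k,j} - mean_j), with n-1 = 5:
  s[X_1,X_1] = ((-1.3333)·(-1.3333) + (-3.3333)·(-3.3333) + (0.6667)·(0.6667) + (2.6667)·(2.6667) + (0.6667)·(0.6667) + (0.6667)·(0.6667)) / 5 = 21.3333/5 = 4.2667
  s[X_1,X_2] = ((-1.3333)·(-3.1667) + (-3.3333)·(-1.1667) + (0.6667)·(-1.1667) + (2.6667)·(2.8333) + (0.6667)·(-1.1667) + (0.6667)·(3.8333)) / 5 = 16.6667/5 = 3.3333
  s[X_1,X_3] = ((-1.3333)·(-3.3333) + (-3.3333)·(2.6667) + (0.6667)·(1.6667) + (2.6667)·(-3.3333) + (0.6667)·(2.6667) + (0.6667)·(-0.3333)) / 5 = -10.6667/5 = -2.1333
  s[X_2,X_2] = ((-3.1667)·(-3.1667) + (-1.1667)·(-1.1667) + (-1.1667)·(-1.1667) + (2.8333)·(2.8333) + (-1.1667)·(-1.1667) + (3.8333)·(3.8333)) / 5 = 36.8333/5 = 7.3667
  s[X_2,X_3] = ((-3.1667)·(-3.3333) + (-1.1667)·(2.6667) + (-1.1667)·(1.6667) + (2.8333)·(-3.3333) + (-1.1667)·(2.6667) + (3.8333)·(-0.3333)) / 5 = -8.3333/5 = -1.6667
  s[X_3,X_3] = ((-3.3333)·(-3.3333) + (2.6667)·(2.6667) + (1.6667)·(1.6667) + (-3.3333)·(-3.3333) + (2.6667)·(2.6667) + (-0.3333)·(-0.3333)) / 5 = 39.3333/5 = 7.8667
  Sample standard deviations s_i = √(s[i,i]):
  s(X_1) = √(4.2667) = 2.0656
  s(X_2) = √(7.3667) = 2.7142
  s(X_3) = √(7.8667) = 2.8048

Step 3 — r_{ij} = s_{ij} / (s_i · s_j):
  r[X_1,X_1] = 1 (diagonal).
  r[X_1,X_2] = 3.3333 / (2.0656 · 2.7142) = 3.3333 / 5.6063 = 0.5946
  r[X_1,X_3] = -2.1333 / (2.0656 · 2.8048) = -2.1333 / 5.7935 = -0.3682
  r[X_2,X_2] = 1 (diagonal).
  r[X_2,X_3] = -1.6667 / (2.7142 · 2.8048) = -1.6667 / 7.6126 = -0.2189
  r[X_3,X_3] = 1 (diagonal).

R is symmetric with unit diagonal. Assembling:

R = [[1, 0.5946, -0.3682],
 [0.5946, 1, -0.2189],
 [-0.3682, -0.2189, 1]]


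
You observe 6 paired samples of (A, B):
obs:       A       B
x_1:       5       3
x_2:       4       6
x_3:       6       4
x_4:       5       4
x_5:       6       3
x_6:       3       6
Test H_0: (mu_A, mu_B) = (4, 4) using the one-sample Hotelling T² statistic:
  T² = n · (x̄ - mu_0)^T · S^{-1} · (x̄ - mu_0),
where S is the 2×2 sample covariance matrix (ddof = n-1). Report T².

Step 1 — sample mean vector:
  mean(A) = (5 + 4 + 6 + 5 + 6 + 3) / 6 = 29/6 = 4.8333
  mean(B) = (3 + 6 + 4 + 4 + 3 + 6) / 6 = 26/6 = 4.3333
  x̄ = (4.8333, 4.3333),  deviation x̄ - mu_0 = (4.8333, 4.3333) - (4, 4) = (0.8333, 0.3333).

Step 2 — sample covariance matrix, S[i,j] = (1/(n-1)) · Σ_k (x_{k,i} - mean_i) · (x_{k,j} - mean_j), divisor n-1 = 5:
  S[A,A] = ((0.1667)·(0.1667) + (-0.8333)·(-0.8333) + (1.1667)·(1.1667) + (0.1667)·(0.1667) + (1.1667)·(1.1667) + (-1.8333)·(-1.8333)) / 5 = 6.8333/5 = 1.3667
  S[A,B] = ((0.1667)·(-1.3333) + (-0.8333)·(1.6667) + (1.1667)·(-0.3333) + (0.1667)·(-0.3333) + (1.1667)·(-1.3333) + (-1.8333)·(1.6667)) / 5 = -6.6667/5 = -1.3333
  S[B,B] = ((-1.3333)·(-1.3333) + (1.6667)·(1.6667) + (-0.3333)·(-0.3333) + (-0.3333)·(-0.3333) + (-1.3333)·(-1.3333) + (1.6667)·(1.6667)) / 5 = 9.3333/5 = 1.8667
  S = [[1.3667, -1.3333],
 [-1.3333, 1.8667]].

Step 3 — invert S. det(S) = 1.3667·1.8667 - (-1.3333)² = 0.7733.
  S^{-1} = (1/det) · [[d, -b], [-b, a]] = [[2.4138, 1.7241],
 [1.7241, 1.7672]].

Step 4 — quadratic form (x̄ - mu_0)^T · S^{-1} · (x̄ - mu_0):
  S^{-1} · (x̄ - mu_0) = (2.5862, 2.0259),
  (x̄ - mu_0)^T · [...] = (0.8333)·(2.5862) + (0.3333)·(2.0259) = 2.8305.

Step 5 — scale by n: T² = 6 · 2.8305 = 16.9828.

T² ≈ 16.9828


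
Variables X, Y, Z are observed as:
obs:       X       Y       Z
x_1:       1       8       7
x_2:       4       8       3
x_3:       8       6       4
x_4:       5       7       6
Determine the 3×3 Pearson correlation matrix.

Step 1 — column means:
  mean(X) = (1 + 4 + 8 + 5) / 4 = 18/4 = 4.5
  mean(Y) = (8 + 8 + 6 + 7) / 4 = 29/4 = 7.25
  mean(Z) = (7 + 3 + 4 + 6) / 4 = 20/4 = 5

Step 2 — sample variances and covariances s[i,j] = (1/(n-1)) · Σ_k (x_{k,i} - mean_i) · (x_{k,j} - mean_j), with n-1 = 3:
  s[X,X] = ((-3.5)·(-3.5) + (-0.5)·(-0.5) + (3.5)·(3.5) + (0.5)·(0.5)) / 3 = 25/3 = 8.3333
  s[X,Y] = ((-3.5)·(0.75) + (-0.5)·(0.75) + (3.5)·(-1.25) + (0.5)·(-0.25)) / 3 = -7.5/3 = -2.5
  s[X,Z] = ((-3.5)·(2) + (-0.5)·(-2) + (3.5)·(-1) + (0.5)·(1)) / 3 = -9/3 = -3
  s[Y,Y] = ((0.75)·(0.75) + (0.75)·(0.75) + (-1.25)·(-1.25) + (-0.25)·(-0.25)) / 3 = 2.75/3 = 0.9167
  s[Y,Z] = ((0.75)·(2) + (0.75)·(-2) + (-1.25)·(-1) + (-0.25)·(1)) / 3 = 1/3 = 0.3333
  s[Z,Z] = ((2)·(2) + (-2)·(-2) + (-1)·(-1) + (1)·(1)) / 3 = 10/3 = 3.3333
  Sample standard deviations s_i = √(s[i,i]):
  s(X) = √(8.3333) = 2.8868
  s(Y) = √(0.9167) = 0.9574
  s(Z) = √(3.3333) = 1.8257

Step 3 — r_{ij} = s_{ij} / (s_i · s_j):
  r[X,X] = 1 (diagonal).
  r[X,Y] = -2.5 / (2.8868 · 0.9574) = -2.5 / 2.7639 = -0.9045
  r[X,Z] = -3 / (2.8868 · 1.8257) = -3 / 5.2705 = -0.5692
  r[Y,Y] = 1 (diagonal).
  r[Y,Z] = 0.3333 / (0.9574 · 1.8257) = 0.3333 / 1.748 = 0.1907
  r[Z,Z] = 1 (diagonal).

R is symmetric with unit diagonal. Assembling:

R = [[1, -0.9045, -0.5692],
 [-0.9045, 1, 0.1907],
 [-0.5692, 0.1907, 1]]


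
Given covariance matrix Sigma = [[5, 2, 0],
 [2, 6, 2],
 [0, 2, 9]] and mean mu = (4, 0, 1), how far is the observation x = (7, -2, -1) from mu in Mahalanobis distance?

Step 1 — centre the observation: (x - mu) = (3, -2, -2).

Step 2 — invert Sigma (cofactor / det for 3×3, or solve directly):
  Sigma^{-1} = [[0.2336, -0.0841, 0.0187],
 [-0.0841, 0.2103, -0.0467],
 [0.0187, -0.0467, 0.1215]].

Step 3 — form the quadratic (x - mu)^T · Sigma^{-1} · (x - mu):
  Sigma^{-1} · (x - mu) = (0.8318, -0.5794, -0.0935).
  (x - mu)^T · [Sigma^{-1} · (x - mu)] = (3)·(0.8318) + (-2)·(-0.5794) + (-2)·(-0.0935) = 3.8411.

Step 4 — take square root: d = √(3.8411) ≈ 1.9599.

d(x, mu) = √(3.8411) ≈ 1.9599


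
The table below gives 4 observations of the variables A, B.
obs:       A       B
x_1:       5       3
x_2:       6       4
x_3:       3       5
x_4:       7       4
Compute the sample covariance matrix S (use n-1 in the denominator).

Step 1 — column means:
  mean(A) = (5 + 6 + 3 + 7) / 4 = 21/4 = 5.25
  mean(B) = (3 + 4 + 5 + 4) / 4 = 16/4 = 4

Step 2 — sample covariance S[i,j] = (1/(n-1)) · Σ_k (x_{k,i} - mean_i) · (x_{k,j} - mean_j), with n-1 = 3.
  S[A,A] = ((-0.25)·(-0.25) + (0.75)·(0.75) + (-2.25)·(-2.25) + (1.75)·(1.75)) / 3 = 8.75/3 = 2.9167
  S[A,B] = ((-0.25)·(-1) + (0.75)·(0) + (-2.25)·(1) + (1.75)·(0)) / 3 = -2/3 = -0.6667
  S[B,B] = ((-1)·(-1) + (0)·(0) + (1)·(1) + (0)·(0)) / 3 = 2/3 = 0.6667

S is symmetric (S[j,i] = S[i,j]). Assembling:

S = [[2.9167, -0.6667],
 [-0.6667, 0.6667]]


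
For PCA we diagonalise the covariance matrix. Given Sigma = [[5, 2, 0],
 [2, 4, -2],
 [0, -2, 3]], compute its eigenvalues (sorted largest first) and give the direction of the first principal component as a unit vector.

Step 1 — characteristic polynomial p(λ) = det(λI - Sigma) = λ³ - tr·λ² + c_1·λ - det, where tr = trace, c_1 = sum of the principal 2×2 minors, det = det(Sigma):
  tr = 5 + 4 + 3 = 12,
  c_1 = (5·4 - (2)²) + (5·3 - (0)²) + (4·3 - (-2)²) = 16 + 15 + 8 = 39,
  det = 5·(4·3 - (-2)²) - (2)·((2)·3 - (-2)·(0)) + (0)·((2)·(-2) - 4·(0)) = 5·(8) - (2)·(6) + (0)·(-4) = 28.
  So p(λ) = λ³ - 12λ² + 39λ - 28.
Step 2 — look for an integer root (rational root theorem: any rational root is an integer divisor of 28). Testing λ = 1:
  p(1) = 1 - 12 + 39 - 28 = 0  ✓
  Dividing out (λ - 1): p(λ) = (λ - 1)(λ² - 11λ + 28).
Step 3 — remaining eigenvalues from the quadratic λ² - 11λ + 28 = 0:
  Δ = 11² - 4·28 = 121 - 112 = 9,  λ = (11 ± √9)/2 = (11 ± 3)/2 = 7 or 4.
  Sorted: λ_1 = 7,  λ_2 = 4,  λ_3 = 1  (check: sum = 12 = tr ✓).

Step 4 — unit eigenvector for λ_1 = 7: v spans the null space of (Sigma - λ_1 I), whose rows are
  r_1 = (-2, 2, 0),  r_2 = (2, -3, -2),  r_3 = (0, -2, -4).
  v is orthogonal to every row, so take v ∝ r_1 × r_2 = ((2)·(-2) - (0)·(-3), (0)·(2) - (-2)·(-2), (-2)·(-3) - (2)·(2)) = (-4, -4, 2).
  Rescale (divide by 2; multiply by -1 so the first nonzero entry is positive): u = (2, 2, -1).
  ||u|| = √((2)² + (2)² + (-1)²) = √(9) = 3,  v_1 = u/||u|| ≈ (0.6667, 0.6667, -0.3333) (||v_1|| = 1).

λ_1 = 7,  λ_2 = 4,  λ_3 = 1;  v_1 ≈ (0.6667, 0.6667, -0.3333)


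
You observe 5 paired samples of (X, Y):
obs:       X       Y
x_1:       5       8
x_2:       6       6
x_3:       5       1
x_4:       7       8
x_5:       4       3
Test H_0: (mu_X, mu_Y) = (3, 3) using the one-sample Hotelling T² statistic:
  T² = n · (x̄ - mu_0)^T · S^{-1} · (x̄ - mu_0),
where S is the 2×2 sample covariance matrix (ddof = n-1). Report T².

Step 1 — sample mean vector:
  mean(X) = (5 + 6 + 5 + 7 + 4) / 5 = 27/5 = 5.4
  mean(Y) = (8 + 6 + 1 + 8 + 3) / 5 = 26/5 = 5.2
  x̄ = (5.4, 5.2),  deviation x̄ - mu_0 = (5.4, 5.2) - (3, 3) = (2.4, 2.2).

Step 2 — sample covariance matrix, S[i,j] = (1/(n-1)) · Σ_k (x_{k,i} - mean_i) · (x_{k,j} - mean_j), divisor n-1 = 4:
  S[X,X] = ((-0.4)·(-0.4) + (0.6)·(0.6) + (-0.4)·(-0.4) + (1.6)·(1.6) + (-1.4)·(-1.4)) / 4 = 5.2/4 = 1.3
  S[X,Y] = ((-0.4)·(2.8) + (0.6)·(0.8) + (-0.4)·(-4.2) + (1.6)·(2.8) + (-1.4)·(-2.2)) / 4 = 8.6/4 = 2.15
  S[Y,Y] = ((2.8)·(2.8) + (0.8)·(0.8) + (-4.2)·(-4.2) + (2.8)·(2.8) + (-2.2)·(-2.2)) / 4 = 38.8/4 = 9.7
  S = [[1.3, 2.15],
 [2.15, 9.7]].

Step 3 — invert S. det(S) = 1.3·9.7 - (2.15)² = 7.9875.
  S^{-1} = (1/det) · [[d, -b], [-b, a]] = [[1.2144, -0.2692],
 [-0.2692, 0.1628]].

Step 4 — quadratic form (x̄ - mu_0)^T · S^{-1} · (x̄ - mu_0):
  S^{-1} · (x̄ - mu_0) = (2.3224, -0.2879),
  (x̄ - mu_0)^T · [...] = (2.4)·(2.3224) + (2.2)·(-0.2879) = 4.9402.

Step 5 — scale by n: T² = 5 · 4.9402 = 24.7011.

T² ≈ 24.7011


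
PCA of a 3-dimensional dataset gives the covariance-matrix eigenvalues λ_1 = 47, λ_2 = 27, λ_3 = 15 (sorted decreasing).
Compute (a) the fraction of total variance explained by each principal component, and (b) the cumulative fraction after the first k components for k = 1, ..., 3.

Step 1 — total variance = trace(Sigma) = Σ λ_i = 47 + 27 + 15 = 89.

Step 2 — fraction explained by component i = λ_i / Σ λ:
  PC1: 47/89 = 0.5281
  PC2: 27/89 = 0.3034
  PC3: 15/89 = 0.1685

Step 3 — cumulative fraction after k components = (λ_1 + ... + λ_k) / Σ λ:
  k = 1: 47/89 = 0.5281
  k = 2: (47 + 27)/89 = 74/89 = 0.8315
  k = 3: (47 + 27 + 15)/89 = 89/89 = 1

Summary (fraction, with percent):

explained: PC1 0.5281 (52.81%), PC2 0.3034 (30.34%), PC3 0.1685 (16.85%);  cumulative: 0.5281, 0.8315, 1


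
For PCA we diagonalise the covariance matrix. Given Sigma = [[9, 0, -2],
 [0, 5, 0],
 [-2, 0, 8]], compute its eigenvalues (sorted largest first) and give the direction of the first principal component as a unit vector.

Step 1 — characteristic polynomial p(λ) = det(λI - Sigma) = λ³ - tr·λ² + c_1·λ - det, where tr = trace, c_1 = sum of the principal 2×2 minors, det = det(Sigma):
  tr = 9 + 5 + 8 = 22,
  c_1 = (9·5 - (0)²) + (9·8 - (-2)²) + (5·8 - (0)²) = 45 + 68 + 40 = 153,
  det = 9·(5·8 - (0)²) - (0)·((0)·8 - (0)·(-2)) + (-2)·((0)·(0) - 5·(-2)) = 9·(40) - (0)·(0) + (-2)·(10) = 340.
  So p(λ) = λ³ - 22λ² + 153λ - 340.
Step 2 — look for an integer root (rational root theorem: any rational root is an integer divisor of 340). Testing λ = 5:
  p(5) = 125 - 550 + 765 - 340 = 0  ✓
  Dividing out (λ - 5): p(λ) = (λ - 5)(λ² - 17λ + 68).
Step 3 — remaining eigenvalues from the quadratic λ² - 17λ + 68 = 0:
  Δ = 17² - 4·68 = 289 - 272 = 17,  λ = (17 ± √17)/2 = (17 ± 4.1231)/2 ≈ 10.5616 or 6.4384.
  Sorted: λ_1 = 10.5616,  λ_2 = 6.4384,  λ_3 = 5  (check: sum = 22 = tr ✓).

Step 4 — unit eigenvector for λ_1 ≈ 10.5616: v spans the null space of (Sigma - λ_1 I), whose rows are
  r_1 = (-1.5616, 0, -2),  r_2 = (0, -5.5616, 0),  r_3 = (-2, 0, -2.5616).
  v is orthogonal to every row, so take v ∝ r_1 × r_2 = ((0)·(0) - (-2)·(-5.5616), (-2)·(0) - (-1.5616)·(0), (-1.5616)·(-5.5616) - (0)·(0)) ≈ (-11.1231, 0, 8.6847).
  Rescale (multiply by -1 so the first nonzero entry is positive): u = (11.1231, 0, -8.6847).
  ||u|| = √((11.1231)² + (0)² + (-8.6847)²) = √(199.1468) ≈ 14.1119,  v_1 = u/||u|| ≈ (0.7882, 0, -0.6154) (||v_1|| = 1).

λ_1 = 10.5616,  λ_2 = 6.4384,  λ_3 = 5;  v_1 ≈ (0.7882, 0, -0.6154)


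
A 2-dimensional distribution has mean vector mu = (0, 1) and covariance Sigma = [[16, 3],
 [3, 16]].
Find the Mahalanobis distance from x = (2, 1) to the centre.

Step 1 — centre the observation: (x - mu) = (2, 0).

Step 2 — invert Sigma. det(Sigma) = 16·16 - (3)² = 247.
  Sigma^{-1} = (1/det) · [[d, -b], [-b, a]] = [[0.0648, -0.0121],
 [-0.0121, 0.0648]].

Step 3 — form the quadratic (x - mu)^T · Sigma^{-1} · (x - mu):
  Sigma^{-1} · (x - mu) = (0.1296, -0.0243).
  (x - mu)^T · [Sigma^{-1} · (x - mu)] = (2)·(0.1296) + (0)·(-0.0243) = 0.2591.

Step 4 — take square root: d = √(0.2591) ≈ 0.509.

d(x, mu) = √(0.2591) ≈ 0.509


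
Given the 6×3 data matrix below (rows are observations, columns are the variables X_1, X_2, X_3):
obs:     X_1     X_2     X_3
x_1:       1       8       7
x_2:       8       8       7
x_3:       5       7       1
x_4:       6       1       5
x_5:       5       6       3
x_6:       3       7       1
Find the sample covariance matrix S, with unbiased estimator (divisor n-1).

Step 1 — column means:
  mean(X_1) = (1 + 8 + 5 + 6 + 5 + 3) / 6 = 28/6 = 4.6667
  mean(X_2) = (8 + 8 + 7 + 1 + 6 + 7) / 6 = 37/6 = 6.1667
  mean(X_3) = (7 + 7 + 1 + 5 + 3 + 1) / 6 = 24/6 = 4

Step 2 — sample covariance S[i,j] = (1/(n-1)) · Σ_k (x_{k,i} - mean_i) · (x_{k,j} - mean_j), with n-1 = 5.
  S[X_1,X_1] = ((-3.6667)·(-3.6667) + (3.3333)·(3.3333) + (0.3333)·(0.3333) + (1.3333)·(1.3333) + (0.3333)·(0.3333) + (-1.6667)·(-1.6667)) / 5 = 29.3333/5 = 5.8667
  S[X_1,X_2] = ((-3.6667)·(1.8333) + (3.3333)·(1.8333) + (0.3333)·(0.8333) + (1.3333)·(-5.1667) + (0.3333)·(-0.1667) + (-1.6667)·(0.8333)) / 5 = -8.6667/5 = -1.7333
  S[X_1,X_3] = ((-3.6667)·(3) + (3.3333)·(3) + (0.3333)·(-3) + (1.3333)·(1) + (0.3333)·(-1) + (-1.6667)·(-3)) / 5 = 4/5 = 0.8
  S[X_2,X_2] = ((1.8333)·(1.8333) + (1.8333)·(1.8333) + (0.8333)·(0.8333) + (-5.1667)·(-5.1667) + (-0.1667)·(-0.1667) + (0.8333)·(0.8333)) / 5 = 34.8333/5 = 6.9667
  S[X_2,X_3] = ((1.8333)·(3) + (1.8333)·(3) + (0.8333)·(-3) + (-5.1667)·(1) + (-0.1667)·(-1) + (0.8333)·(-3)) / 5 = 1/5 = 0.2
  S[X_3,X_3] = ((3)·(3) + (3)·(3) + (-3)·(-3) + (1)·(1) + (-1)·(-1) + (-3)·(-3)) / 5 = 38/5 = 7.6

S is symmetric (S[j,i] = S[i,j]). Assembling:

S = [[5.8667, -1.7333, 0.8],
 [-1.7333, 6.9667, 0.2],
 [0.8, 0.2, 7.6]]


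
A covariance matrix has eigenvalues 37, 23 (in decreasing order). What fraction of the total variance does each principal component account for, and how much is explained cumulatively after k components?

Step 1 — total variance = trace(Sigma) = Σ λ_i = 37 + 23 = 60.

Step 2 — fraction explained by component i = λ_i / Σ λ:
  PC1: 37/60 = 0.6167
  PC2: 23/60 = 0.3833

Step 3 — cumulative fraction after k components = (λ_1 + ... + λ_k) / Σ λ:
  k = 1: 37/60 = 0.6167
  k = 2: (37 + 23)/60 = 60/60 = 1

Summary (fraction, with percent):

explained: PC1 0.6167 (61.67%), PC2 0.3833 (38.33%);  cumulative: 0.6167, 1


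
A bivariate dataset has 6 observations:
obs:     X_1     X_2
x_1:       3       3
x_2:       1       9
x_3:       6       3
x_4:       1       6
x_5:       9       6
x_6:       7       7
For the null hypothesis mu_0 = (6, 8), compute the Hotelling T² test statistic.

Step 1 — sample mean vector:
  mean(X_1) = (3 + 1 + 6 + 1 + 9 + 7) / 6 = 27/6 = 4.5
  mean(X_2) = (3 + 9 + 3 + 6 + 6 + 7) / 6 = 34/6 = 5.6667
  x̄ = (4.5, 5.6667),  deviation x̄ - mu_0 = (4.5, 5.6667) - (6, 8) = (-1.5, -2.3333).

Step 2 — sample covariance matrix, S[i,j] = (1/(n-1)) · Σ_k (x_{k,i} - mean_i) · (x_{k,j} - mean_j), divisor n-1 = 5:
  S[X_1,X_1] = ((-1.5)·(-1.5) + (-3.5)·(-3.5) + (1.5)·(1.5) + (-3.5)·(-3.5) + (4.5)·(4.5) + (2.5)·(2.5)) / 5 = 55.5/5 = 11.1
  S[X_1,X_2] = ((-1.5)·(-2.6667) + (-3.5)·(3.3333) + (1.5)·(-2.6667) + (-3.5)·(0.3333) + (4.5)·(0.3333) + (2.5)·(1.3333)) / 5 = -8/5 = -1.6
  S[X_2,X_2] = ((-2.6667)·(-2.6667) + (3.3333)·(3.3333) + (-2.6667)·(-2.6667) + (0.3333)·(0.3333) + (0.3333)·(0.3333) + (1.3333)·(1.3333)) / 5 = 27.3333/5 = 5.4667
  S = [[11.1, -1.6],
 [-1.6, 5.4667]].

Step 3 — invert S. det(S) = 11.1·5.4667 - (-1.6)² = 58.12.
  S^{-1} = (1/det) · [[d, -b], [-b, a]] = [[0.0941, 0.0275],
 [0.0275, 0.191]].

Step 4 — quadratic form (x̄ - mu_0)^T · S^{-1} · (x̄ - mu_0):
  S^{-1} · (x̄ - mu_0) = (-0.2053, -0.4869),
  (x̄ - mu_0)^T · [...] = (-1.5)·(-0.2053) + (-2.3333)·(-0.4869) = 1.4441.

Step 5 — scale by n: T² = 6 · 1.4441 = 8.6648.

T² ≈ 8.6648


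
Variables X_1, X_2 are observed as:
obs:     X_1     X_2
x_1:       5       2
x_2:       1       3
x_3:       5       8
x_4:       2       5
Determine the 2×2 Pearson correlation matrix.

Step 1 — column means:
  mean(X_1) = (5 + 1 + 5 + 2) / 4 = 13/4 = 3.25
  mean(X_2) = (2 + 3 + 8 + 5) / 4 = 18/4 = 4.5

Step 2 — sample variances and covariances s[i,j] = (1/(n-1)) · Σ_k (x_{k,i} - mean_i) · (x_{k,j} - mean_j), with n-1 = 3:
  s[X_1,X_1] = ((1.75)·(1.75) + (-2.25)·(-2.25) + (1.75)·(1.75) + (-1.25)·(-1.25)) / 3 = 12.75/3 = 4.25
  s[X_1,X_2] = ((1.75)·(-2.5) + (-2.25)·(-1.5) + (1.75)·(3.5) + (-1.25)·(0.5)) / 3 = 4.5/3 = 1.5
  s[X_2,X_2] = ((-2.5)·(-2.5) + (-1.5)·(-1.5) + (3.5)·(3.5) + (0.5)·(0.5)) / 3 = 21/3 = 7
  Sample standard deviations s_i = √(s[i,i]):
  s(X_1) = √(4.25) = 2.0616
  s(X_2) = √(7) = 2.6458

Step 3 — r_{ij} = s_{ij} / (s_i · s_j):
  r[X_1,X_1] = 1 (diagonal).
  r[X_1,X_2] = 1.5 / (2.0616 · 2.6458) = 1.5 / 5.4544 = 0.275
  r[X_2,X_2] = 1 (diagonal).

R is symmetric with unit diagonal. Assembling:

R = [[1, 0.275],
 [0.275, 1]]


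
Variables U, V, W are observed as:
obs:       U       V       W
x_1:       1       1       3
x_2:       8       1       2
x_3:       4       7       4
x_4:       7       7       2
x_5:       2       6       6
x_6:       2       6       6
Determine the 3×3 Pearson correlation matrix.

Step 1 — column means:
  mean(U) = (1 + 8 + 4 + 7 + 2 + 2) / 6 = 24/6 = 4
  mean(V) = (1 + 1 + 7 + 7 + 6 + 6) / 6 = 28/6 = 4.6667
  mean(W) = (3 + 2 + 4 + 2 + 6 + 6) / 6 = 23/6 = 3.8333

Step 2 — sample variances and covariances s[i,j] = (1/(n-1)) · Σ_k (x_{k,i} - mean_i) · (x_{k,j} - mean_j), with n-1 = 5:
  s[U,U] = ((-3)·(-3) + (4)·(4) + (0)·(0) + (3)·(3) + (-2)·(-2) + (-2)·(-2)) / 5 = 42/5 = 8.4
  s[U,V] = ((-3)·(-3.6667) + (4)·(-3.6667) + (0)·(2.3333) + (3)·(2.3333) + (-2)·(1.3333) + (-2)·(1.3333)) / 5 = -2/5 = -0.4
  s[U,W] = ((-3)·(-0.8333) + (4)·(-1.8333) + (0)·(0.1667) + (3)·(-1.8333) + (-2)·(2.1667) + (-2)·(2.1667)) / 5 = -19/5 = -3.8
  s[V,V] = ((-3.6667)·(-3.6667) + (-3.6667)·(-3.6667) + (2.3333)·(2.3333) + (2.3333)·(2.3333) + (1.3333)·(1.3333) + (1.3333)·(1.3333)) / 5 = 41.3333/5 = 8.2667
  s[V,W] = ((-3.6667)·(-0.8333) + (-3.6667)·(-1.8333) + (2.3333)·(0.1667) + (2.3333)·(-1.8333) + (1.3333)·(2.1667) + (1.3333)·(2.1667)) / 5 = 11.6667/5 = 2.3333
  s[W,W] = ((-0.8333)·(-0.8333) + (-1.8333)·(-1.8333) + (0.1667)·(0.1667) + (-1.8333)·(-1.8333) + (2.1667)·(2.1667) + (2.1667)·(2.1667)) / 5 = 16.8333/5 = 3.3667
  Sample standard deviations s_i = √(s[i,i]):
  s(U) = √(8.4) = 2.8983
  s(V) = √(8.2667) = 2.8752
  s(W) = √(3.3667) = 1.8348

Step 3 — r_{ij} = s_{ij} / (s_i · s_j):
  r[U,U] = 1 (diagonal).
  r[U,V] = -0.4 / (2.8983 · 2.8752) = -0.4 / 8.3331 = -0.048
  r[U,W] = -3.8 / (2.8983 · 1.8348) = -3.8 / 5.3179 = -0.7146
  r[V,V] = 1 (diagonal).
  r[V,W] = 2.3333 / (2.8752 · 1.8348) = 2.3333 / 5.2755 = 0.4423
  r[W,W] = 1 (diagonal).

R is symmetric with unit diagonal. Assembling:

R = [[1, -0.048, -0.7146],
 [-0.048, 1, 0.4423],
 [-0.7146, 0.4423, 1]]


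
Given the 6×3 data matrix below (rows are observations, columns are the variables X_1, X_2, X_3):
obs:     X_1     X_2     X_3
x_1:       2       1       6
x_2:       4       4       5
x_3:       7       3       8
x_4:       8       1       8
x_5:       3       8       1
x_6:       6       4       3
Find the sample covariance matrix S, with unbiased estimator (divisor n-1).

Step 1 — column means:
  mean(X_1) = (2 + 4 + 7 + 8 + 3 + 6) / 6 = 30/6 = 5
  mean(X_2) = (1 + 4 + 3 + 1 + 8 + 4) / 6 = 21/6 = 3.5
  mean(X_3) = (6 + 5 + 8 + 8 + 1 + 3) / 6 = 31/6 = 5.1667

Step 2 — sample covariance S[i,j] = (1/(n-1)) · Σ_k (x_{k,i} - mean_i) · (x_{k,j} - mean_j), with n-1 = 5.
  S[X_1,X_1] = ((-3)·(-3) + (-1)·(-1) + (2)·(2) + (3)·(3) + (-2)·(-2) + (1)·(1)) / 5 = 28/5 = 5.6
  S[X_1,X_2] = ((-3)·(-2.5) + (-1)·(0.5) + (2)·(-0.5) + (3)·(-2.5) + (-2)·(4.5) + (1)·(0.5)) / 5 = -10/5 = -2
  S[X_1,X_3] = ((-3)·(0.8333) + (-1)·(-0.1667) + (2)·(2.8333) + (3)·(2.8333) + (-2)·(-4.1667) + (1)·(-2.1667)) / 5 = 18/5 = 3.6
  S[X_2,X_2] = ((-2.5)·(-2.5) + (0.5)·(0.5) + (-0.5)·(-0.5) + (-2.5)·(-2.5) + (4.5)·(4.5) + (0.5)·(0.5)) / 5 = 33.5/5 = 6.7
  S[X_2,X_3] = ((-2.5)·(0.8333) + (0.5)·(-0.1667) + (-0.5)·(2.8333) + (-2.5)·(2.8333) + (4.5)·(-4.1667) + (0.5)·(-2.1667)) / 5 = -30.5/5 = -6.1
  S[X_3,X_3] = ((0.8333)·(0.8333) + (-0.1667)·(-0.1667) + (2.8333)·(2.8333) + (2.8333)·(2.8333) + (-4.1667)·(-4.1667) + (-2.1667)·(-2.1667)) / 5 = 38.8333/5 = 7.7667

S is symmetric (S[j,i] = S[i,j]). Assembling:

S = [[5.6, -2, 3.6],
 [-2, 6.7, -6.1],
 [3.6, -6.1, 7.7667]]


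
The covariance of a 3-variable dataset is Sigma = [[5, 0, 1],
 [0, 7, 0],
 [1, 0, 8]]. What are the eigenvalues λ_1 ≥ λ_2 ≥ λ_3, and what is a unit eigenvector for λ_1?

Step 1 — characteristic polynomial p(λ) = det(λI - Sigma) = λ³ - tr·λ² + c_1·λ - det, where tr = trace, c_1 = sum of the principal 2×2 minors, det = det(Sigma):
  tr = 5 + 7 + 8 = 20,
  c_1 = (5·7 - (0)²) + (5·8 - (1)²) + (7·8 - (0)²) = 35 + 39 + 56 = 130,
  det = 5·(7·8 - (0)²) - (0)·((0)·8 - (0)·(1)) + (1)·((0)·(0) - 7·(1)) = 5·(56) - (0)·(0) + (1)·(-7) = 273.
  So p(λ) = λ³ - 20λ² + 130λ - 273.
Step 2 — look for an integer root (rational root theorem: any rational root is an integer divisor of 273). Testing λ = 7:
  p(7) = 343 - 980 + 910 - 273 = 0  ✓
  Dividing out (λ - 7): p(λ) = (λ - 7)(λ² - 13λ + 39).
Step 3 — remaining eigenvalues from the quadratic λ² - 13λ + 39 = 0:
  Δ = 13² - 4·39 = 169 - 156 = 13,  λ = (13 ± √13)/2 = (13 ± 3.6056)/2 ≈ 8.3028 or 4.6972.
  Sorted: λ_1 = 8.3028,  λ_2 = 7,  λ_3 = 4.6972  (check: sum = 20 = tr ✓).

Step 4 — unit eigenvector for λ_1 ≈ 8.3028: v spans the null space of (Sigma - λ_1 I), whose rows are
  r_1 = (-3.3028, 0, 1),  r_2 = (0, -1.3028, 0),  r_3 = (1, 0, -0.3028).
  v is orthogonal to every row, so take v ∝ r_1 × r_2 = ((0)·(0) - (1)·(-1.3028), (1)·(0) - (-3.3028)·(0), (-3.3028)·(-1.3028) - (0)·(0)) ≈ (1.3028, 0, 4.3028).
  Let u = (1.3028, 0, 4.3028).
  ||u|| = √((1.3028)² + (0)² + (4.3028)²) = √(20.2111) ≈ 4.4957,  v_1 = u/||u|| ≈ (0.2898, 0, 0.9571) (||v_1|| = 1).

λ_1 = 8.3028,  λ_2 = 7,  λ_3 = 4.6972;  v_1 ≈ (0.2898, 0, 0.9571)


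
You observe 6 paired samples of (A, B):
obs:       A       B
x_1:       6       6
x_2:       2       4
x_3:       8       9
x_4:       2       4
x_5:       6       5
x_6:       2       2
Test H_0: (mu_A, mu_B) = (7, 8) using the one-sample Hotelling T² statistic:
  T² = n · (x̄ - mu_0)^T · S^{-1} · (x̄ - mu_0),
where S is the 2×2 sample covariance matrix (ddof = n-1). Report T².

Step 1 — sample mean vector:
  mean(A) = (6 + 2 + 8 + 2 + 6 + 2) / 6 = 26/6 = 4.3333
  mean(B) = (6 + 4 + 9 + 4 + 5 + 2) / 6 = 30/6 = 5
  x̄ = (4.3333, 5),  deviation x̄ - mu_0 = (4.3333, 5) - (7, 8) = (-2.6667, -3).

Step 2 — sample covariance matrix, S[i,j] = (1/(n-1)) · Σ_k (x_{k,i} - mean_i) · (x_{k,j} - mean_j), divisor n-1 = 5:
  S[A,A] = ((1.6667)·(1.6667) + (-2.3333)·(-2.3333) + (3.6667)·(3.6667) + (-2.3333)·(-2.3333) + (1.6667)·(1.6667) + (-2.3333)·(-2.3333)) / 5 = 35.3333/5 = 7.0667
  S[A,B] = ((1.6667)·(1) + (-2.3333)·(-1) + (3.6667)·(4) + (-2.3333)·(-1) + (1.6667)·(0) + (-2.3333)·(-3)) / 5 = 28/5 = 5.6
  S[B,B] = ((1)·(1) + (-1)·(-1) + (4)·(4) + (-1)·(-1) + (0)·(0) + (-3)·(-3)) / 5 = 28/5 = 5.6
  S = [[7.0667, 5.6],
 [5.6, 5.6]].

Step 3 — invert S. det(S) = 7.0667·5.6 - (5.6)² = 8.2133.
  S^{-1} = (1/det) · [[d, -b], [-b, a]] = [[0.6818, -0.6818],
 [-0.6818, 0.8604]].

Step 4 — quadratic form (x̄ - mu_0)^T · S^{-1} · (x̄ - mu_0):
  S^{-1} · (x̄ - mu_0) = (0.2273, -0.763),
  (x̄ - mu_0)^T · [...] = (-2.6667)·(0.2273) + (-3)·(-0.763) = 1.6829.

Step 5 — scale by n: T² = 6 · 1.6829 = 10.0974.

T² ≈ 10.0974


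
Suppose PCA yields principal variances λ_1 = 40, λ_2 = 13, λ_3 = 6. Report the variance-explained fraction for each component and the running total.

Step 1 — total variance = trace(Sigma) = Σ λ_i = 40 + 13 + 6 = 59.

Step 2 — fraction explained by component i = λ_i / Σ λ:
  PC1: 40/59 = 0.678
  PC2: 13/59 = 0.2203
  PC3: 6/59 = 0.1017

Step 3 — cumulative fraction after k components = (λ_1 + ... + λ_k) / Σ λ:
  k = 1: 40/59 = 0.678
  k = 2: (40 + 13)/59 = 53/59 = 0.8983
  k = 3: (40 + 13 + 6)/59 = 59/59 = 1

Summary (fraction, with percent):

explained: PC1 0.678 (67.8%), PC2 0.2203 (22.03%), PC3 0.1017 (10.17%);  cumulative: 0.678, 0.8983, 1


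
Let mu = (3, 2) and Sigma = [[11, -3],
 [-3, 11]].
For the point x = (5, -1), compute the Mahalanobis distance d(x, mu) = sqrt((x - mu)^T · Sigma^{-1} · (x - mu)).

Step 1 — centre the observation: (x - mu) = (2, -3).

Step 2 — invert Sigma. det(Sigma) = 11·11 - (-3)² = 112.
  Sigma^{-1} = (1/det) · [[d, -b], [-b, a]] = [[0.0982, 0.0268],
 [0.0268, 0.0982]].

Step 3 — form the quadratic (x - mu)^T · Sigma^{-1} · (x - mu):
  Sigma^{-1} · (x - mu) = (0.1161, -0.2411).
  (x - mu)^T · [Sigma^{-1} · (x - mu)] = (2)·(0.1161) + (-3)·(-0.2411) = 0.9554.

Step 4 — take square root: d = √(0.9554) ≈ 0.9774.

d(x, mu) = √(0.9554) ≈ 0.9774


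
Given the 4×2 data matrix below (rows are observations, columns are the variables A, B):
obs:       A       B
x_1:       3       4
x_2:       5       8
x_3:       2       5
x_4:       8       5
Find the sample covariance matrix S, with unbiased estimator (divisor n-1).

Step 1 — column means:
  mean(A) = (3 + 5 + 2 + 8) / 4 = 18/4 = 4.5
  mean(B) = (4 + 8 + 5 + 5) / 4 = 22/4 = 5.5

Step 2 — sample covariance S[i,j] = (1/(n-1)) · Σ_k (x_{k,i} - mean_i) · (x_{k,j} - mean_j), with n-1 = 3.
  S[A,A] = ((-1.5)·(-1.5) + (0.5)·(0.5) + (-2.5)·(-2.5) + (3.5)·(3.5)) / 3 = 21/3 = 7
  S[A,B] = ((-1.5)·(-1.5) + (0.5)·(2.5) + (-2.5)·(-0.5) + (3.5)·(-0.5)) / 3 = 3/3 = 1
  S[B,B] = ((-1.5)·(-1.5) + (2.5)·(2.5) + (-0.5)·(-0.5) + (-0.5)·(-0.5)) / 3 = 9/3 = 3

S is symmetric (S[j,i] = S[i,j]). Assembling:

S = [[7, 1],
 [1, 3]]


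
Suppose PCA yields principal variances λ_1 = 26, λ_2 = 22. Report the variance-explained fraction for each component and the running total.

Step 1 — total variance = trace(Sigma) = Σ λ_i = 26 + 22 = 48.

Step 2 — fraction explained by component i = λ_i / Σ λ:
  PC1: 26/48 = 0.5417
  PC2: 22/48 = 0.4583

Step 3 — cumulative fraction after k components = (λ_1 + ... + λ_k) / Σ λ:
  k = 1: 26/48 = 0.5417
  k = 2: (26 + 22)/48 = 48/48 = 1

Summary (fraction, with percent):

explained: PC1 0.5417 (54.17%), PC2 0.4583 (45.83%);  cumulative: 0.5417, 1


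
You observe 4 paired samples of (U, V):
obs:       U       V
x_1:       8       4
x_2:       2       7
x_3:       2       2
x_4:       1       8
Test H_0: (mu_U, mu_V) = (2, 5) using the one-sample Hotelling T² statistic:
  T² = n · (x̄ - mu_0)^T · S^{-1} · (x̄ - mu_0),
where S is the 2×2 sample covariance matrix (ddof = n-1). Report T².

Step 1 — sample mean vector:
  mean(U) = (8 + 2 + 2 + 1) / 4 = 13/4 = 3.25
  mean(V) = (4 + 7 + 2 + 8) / 4 = 21/4 = 5.25
  x̄ = (3.25, 5.25),  deviation x̄ - mu_0 = (3.25, 5.25) - (2, 5) = (1.25, 0.25).

Step 2 — sample covariance matrix, S[i,j] = (1/(n-1)) · Σ_k (x_{k,i} - mean_i) · (x_{k,j} - mean_j), divisor n-1 = 3:
  S[U,U] = ((4.75)·(4.75) + (-1.25)·(-1.25) + (-1.25)·(-1.25) + (-2.25)·(-2.25)) / 3 = 30.75/3 = 10.25
  S[U,V] = ((4.75)·(-1.25) + (-1.25)·(1.75) + (-1.25)·(-3.25) + (-2.25)·(2.75)) / 3 = -10.25/3 = -3.4167
  S[V,V] = ((-1.25)·(-1.25) + (1.75)·(1.75) + (-3.25)·(-3.25) + (2.75)·(2.75)) / 3 = 22.75/3 = 7.5833
  S = [[10.25, -3.4167],
 [-3.4167, 7.5833]].

Step 3 — invert S. det(S) = 10.25·7.5833 - (-3.4167)² = 66.0556.
  S^{-1} = (1/det) · [[d, -b], [-b, a]] = [[0.1148, 0.0517],
 [0.0517, 0.1552]].

Step 4 — quadratic form (x̄ - mu_0)^T · S^{-1} · (x̄ - mu_0):
  S^{-1} · (x̄ - mu_0) = (0.1564, 0.1034),
  (x̄ - mu_0)^T · [...] = (1.25)·(0.1564) + (0.25)·(0.1034) = 0.2214.

Step 5 — scale by n: T² = 4 · 0.2214 = 0.8856.

T² ≈ 0.8856


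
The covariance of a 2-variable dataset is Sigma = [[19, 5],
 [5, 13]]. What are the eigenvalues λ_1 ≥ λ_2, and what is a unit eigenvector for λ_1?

Step 1 — characteristic polynomial of 2×2 Sigma:
  det(Sigma - λI) = λ² - trace · λ + det = 0.
  trace = 19 + 13 = 32, det = 19·13 - (5)² = 222.
Step 2 — discriminant:
  Δ = trace² - 4·det = 1024 - 888 = 136.
Step 3 — eigenvalues:
  λ = (trace ± √Δ)/2 = (32 ± 11.6619)/2,
  λ_1 = 21.831,  λ_2 = 10.169.

Step 4 — unit eigenvector for λ_1: solve (Sigma - λ_1 I)v = 0. First row:
  (19 - 21.831)·v_x + (5)·v_y = 0, i.e. (-2.831)·v_x + (5)·v_y = 0,
  so v ∝ (b, λ_1 - a) = (5, 2.831) = u.
  ||u|| = √((5)² + (2.831)²) = √(33.0143) ≈ 5.7458,
  v_1 = u/||u|| ≈ (0.8702, 0.4927) (||v_1|| = 1).

λ_1 = 21.831,  λ_2 = 10.169;  v_1 ≈ (0.8702, 0.4927)


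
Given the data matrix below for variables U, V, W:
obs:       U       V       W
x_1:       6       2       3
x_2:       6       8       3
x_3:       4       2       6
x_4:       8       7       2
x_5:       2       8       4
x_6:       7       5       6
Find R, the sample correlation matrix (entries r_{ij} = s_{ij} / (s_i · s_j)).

Step 1 — column means:
  mean(U) = (6 + 6 + 4 + 8 + 2 + 7) / 6 = 33/6 = 5.5
  mean(V) = (2 + 8 + 2 + 7 + 8 + 5) / 6 = 32/6 = 5.3333
  mean(W) = (3 + 3 + 6 + 2 + 4 + 6) / 6 = 24/6 = 4

Step 2 — sample variances and covariances s[i,j] = (1/(n-1)) · Σ_k (x_{k,i} - mean_i) · (x_{k,j} - mean_j), with n-1 = 5:
  s[U,U] = ((0.5)·(0.5) + (0.5)·(0.5) + (-1.5)·(-1.5) + (2.5)·(2.5) + (-3.5)·(-3.5) + (1.5)·(1.5)) / 5 = 23.5/5 = 4.7
  s[U,V] = ((0.5)·(-3.3333) + (0.5)·(2.6667) + (-1.5)·(-3.3333) + (2.5)·(1.6667) + (-3.5)·(2.6667) + (1.5)·(-0.3333)) / 5 = -1/5 = -0.2
  s[U,W] = ((0.5)·(-1) + (0.5)·(-1) + (-1.5)·(2) + (2.5)·(-2) + (-3.5)·(0) + (1.5)·(2)) / 5 = -6/5 = -1.2
  s[V,V] = ((-3.3333)·(-3.3333) + (2.6667)·(2.6667) + (-3.3333)·(-3.3333) + (1.6667)·(1.6667) + (2.6667)·(2.6667) + (-0.3333)·(-0.3333)) / 5 = 39.3333/5 = 7.8667
  s[V,W] = ((-3.3333)·(-1) + (2.6667)·(-1) + (-3.3333)·(2) + (1.6667)·(-2) + (2.6667)·(0) + (-0.3333)·(2)) / 5 = -10/5 = -2
  s[W,W] = ((-1)·(-1) + (-1)·(-1) + (2)·(2) + (-2)·(-2) + (0)·(0) + (2)·(2)) / 5 = 14/5 = 2.8
  Sample standard deviations s_i = √(s[i,i]):
  s(U) = √(4.7) = 2.1679
  s(V) = √(7.8667) = 2.8048
  s(W) = √(2.8) = 1.6733

Step 3 — r_{ij} = s_{ij} / (s_i · s_j):
  r[U,U] = 1 (diagonal).
  r[U,V] = -0.2 / (2.1679 · 2.8048) = -0.2 / 6.0806 = -0.0329
  r[U,W] = -1.2 / (2.1679 · 1.6733) = -1.2 / 3.6277 = -0.3308
  r[V,V] = 1 (diagonal).
  r[V,W] = -2 / (2.8048 · 1.6733) = -2 / 4.6933 = -0.4261
  r[W,W] = 1 (diagonal).

R is symmetric with unit diagonal. Assembling:

R = [[1, -0.0329, -0.3308],
 [-0.0329, 1, -0.4261],
 [-0.3308, -0.4261, 1]]


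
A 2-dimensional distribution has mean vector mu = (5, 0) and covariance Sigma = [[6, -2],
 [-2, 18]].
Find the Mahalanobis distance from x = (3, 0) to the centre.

Step 1 — centre the observation: (x - mu) = (-2, 0).

Step 2 — invert Sigma. det(Sigma) = 6·18 - (-2)² = 104.
  Sigma^{-1} = (1/det) · [[d, -b], [-b, a]] = [[0.1731, 0.0192],
 [0.0192, 0.0577]].

Step 3 — form the quadratic (x - mu)^T · Sigma^{-1} · (x - mu):
  Sigma^{-1} · (x - mu) = (-0.3462, -0.0385).
  (x - mu)^T · [Sigma^{-1} · (x - mu)] = (-2)·(-0.3462) + (0)·(-0.0385) = 0.6923.

Step 4 — take square root: d = √(0.6923) ≈ 0.8321.

d(x, mu) = √(0.6923) ≈ 0.8321


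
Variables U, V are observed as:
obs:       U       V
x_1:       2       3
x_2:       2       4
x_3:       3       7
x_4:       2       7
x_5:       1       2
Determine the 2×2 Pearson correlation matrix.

Step 1 — column means:
  mean(U) = (2 + 2 + 3 + 2 + 1) / 5 = 10/5 = 2
  mean(V) = (3 + 4 + 7 + 7 + 2) / 5 = 23/5 = 4.6

Step 2 — sample variances and covariances s[i,j] = (1/(n-1)) · Σ_k (x_{k,i} - mean_i) · (x_{k,j} - mean_j), with n-1 = 4:
  s[U,U] = ((0)·(0) + (0)·(0) + (1)·(1) + (0)·(0) + (-1)·(-1)) / 4 = 2/4 = 0.5
  s[U,V] = ((0)·(-1.6) + (0)·(-0.6) + (1)·(2.4) + (0)·(2.4) + (-1)·(-2.6)) / 4 = 5/4 = 1.25
  s[V,V] = ((-1.6)·(-1.6) + (-0.6)·(-0.6) + (2.4)·(2.4) + (2.4)·(2.4) + (-2.6)·(-2.6)) / 4 = 21.2/4 = 5.3
  Sample standard deviations s_i = √(s[i,i]):
  s(U) = √(0.5) = 0.7071
  s(V) = √(5.3) = 2.3022

Step 3 — r_{ij} = s_{ij} / (s_i · s_j):
  r[U,U] = 1 (diagonal).
  r[U,V] = 1.25 / (0.7071 · 2.3022) = 1.25 / 1.6279 = 0.7679
  r[V,V] = 1 (diagonal).

R is symmetric with unit diagonal. Assembling:

R = [[1, 0.7679],
 [0.7679, 1]]


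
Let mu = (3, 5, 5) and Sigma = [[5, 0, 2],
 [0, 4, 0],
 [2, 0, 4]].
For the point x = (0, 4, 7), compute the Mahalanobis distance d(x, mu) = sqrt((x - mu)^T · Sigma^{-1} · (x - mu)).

Step 1 — centre the observation: (x - mu) = (-3, -1, 2).

Step 2 — invert Sigma (cofactor / det for 3×3, or solve directly):
  Sigma^{-1} = [[0.25, 0, -0.125],
 [0, 0.25, 0],
 [-0.125, 0, 0.3125]].

Step 3 — form the quadratic (x - mu)^T · Sigma^{-1} · (x - mu):
  Sigma^{-1} · (x - mu) = (-1, -0.25, 1).
  (x - mu)^T · [Sigma^{-1} · (x - mu)] = (-3)·(-1) + (-1)·(-0.25) + (2)·(1) = 5.25.

Step 4 — take square root: d = √(5.25) ≈ 2.2913.

d(x, mu) = √(5.25) ≈ 2.2913


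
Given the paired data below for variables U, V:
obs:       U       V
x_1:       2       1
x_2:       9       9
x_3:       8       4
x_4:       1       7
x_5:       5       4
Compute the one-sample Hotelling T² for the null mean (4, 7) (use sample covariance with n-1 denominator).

Step 1 — sample mean vector:
  mean(U) = (2 + 9 + 8 + 1 + 5) / 5 = 25/5 = 5
  mean(V) = (1 + 9 + 4 + 7 + 4) / 5 = 25/5 = 5
  x̄ = (5, 5),  deviation x̄ - mu_0 = (5, 5) - (4, 7) = (1, -2).

Step 2 — sample covariance matrix, S[i,j] = (1/(n-1)) · Σ_k (x_{k,i} - mean_i) · (x_{k,j} - mean_j), divisor n-1 = 4:
  S[U,U] = ((-3)·(-3) + (4)·(4) + (3)·(3) + (-4)·(-4) + (0)·(0)) / 4 = 50/4 = 12.5
  S[U,V] = ((-3)·(-4) + (4)·(4) + (3)·(-1) + (-4)·(2) + (0)·(-1)) / 4 = 17/4 = 4.25
  S[V,V] = ((-4)·(-4) + (4)·(4) + (-1)·(-1) + (2)·(2) + (-1)·(-1)) / 4 = 38/4 = 9.5
  S = [[12.5, 4.25],
 [4.25, 9.5]].

Step 3 — invert S. det(S) = 12.5·9.5 - (4.25)² = 100.6875.
  S^{-1} = (1/det) · [[d, -b], [-b, a]] = [[0.0944, -0.0422],
 [-0.0422, 0.1241]].

Step 4 — quadratic form (x̄ - mu_0)^T · S^{-1} · (x̄ - mu_0):
  S^{-1} · (x̄ - mu_0) = (0.1788, -0.2905),
  (x̄ - mu_0)^T · [...] = (1)·(0.1788) + (-2)·(-0.2905) = 0.7598.

Step 5 — scale by n: T² = 5 · 0.7598 = 3.7989.

T² ≈ 3.7989


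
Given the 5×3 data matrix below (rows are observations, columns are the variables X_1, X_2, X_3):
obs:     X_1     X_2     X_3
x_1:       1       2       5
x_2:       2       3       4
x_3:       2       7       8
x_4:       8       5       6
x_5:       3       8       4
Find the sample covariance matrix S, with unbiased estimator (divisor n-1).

Step 1 — column means:
  mean(X_1) = (1 + 2 + 2 + 8 + 3) / 5 = 16/5 = 3.2
  mean(X_2) = (2 + 3 + 7 + 5 + 8) / 5 = 25/5 = 5
  mean(X_3) = (5 + 4 + 8 + 6 + 4) / 5 = 27/5 = 5.4

Step 2 — sample covariance S[i,j] = (1/(n-1)) · Σ_k (x_{k,i} - mean_i) · (x_{k,j} - mean_j), with n-1 = 4.
  S[X_1,X_1] = ((-2.2)·(-2.2) + (-1.2)·(-1.2) + (-1.2)·(-1.2) + (4.8)·(4.8) + (-0.2)·(-0.2)) / 4 = 30.8/4 = 7.7
  S[X_1,X_2] = ((-2.2)·(-3) + (-1.2)·(-2) + (-1.2)·(2) + (4.8)·(0) + (-0.2)·(3)) / 4 = 6/4 = 1.5
  S[X_1,X_3] = ((-2.2)·(-0.4) + (-1.2)·(-1.4) + (-1.2)·(2.6) + (4.8)·(0.6) + (-0.2)·(-1.4)) / 4 = 2.6/4 = 0.65
  S[X_2,X_2] = ((-3)·(-3) + (-2)·(-2) + (2)·(2) + (0)·(0) + (3)·(3)) / 4 = 26/4 = 6.5
  S[X_2,X_3] = ((-3)·(-0.4) + (-2)·(-1.4) + (2)·(2.6) + (0)·(0.6) + (3)·(-1.4)) / 4 = 5/4 = 1.25
  S[X_3,X_3] = ((-0.4)·(-0.4) + (-1.4)·(-1.4) + (2.6)·(2.6) + (0.6)·(0.6) + (-1.4)·(-1.4)) / 4 = 11.2/4 = 2.8

S is symmetric (S[j,i] = S[i,j]). Assembling:

S = [[7.7, 1.5, 0.65],
 [1.5, 6.5, 1.25],
 [0.65, 1.25, 2.8]]


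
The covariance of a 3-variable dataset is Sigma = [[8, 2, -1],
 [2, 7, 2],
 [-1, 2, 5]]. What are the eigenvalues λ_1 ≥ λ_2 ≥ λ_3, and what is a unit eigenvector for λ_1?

Step 1 — characteristic polynomial p(λ) = det(λI - Sigma) = λ³ - tr·λ² + c_1·λ - det, where tr = trace, c_1 = sum of the principal 2×2 minors, det = det(Sigma):
  tr = 8 + 7 + 5 = 20,
  c_1 = (8·7 - (2)²) + (8·5 - (-1)²) + (7·5 - (2)²) = 52 + 39 + 31 = 122,
  det = 8·(7·5 - (2)²) - (2)·((2)·5 - (2)·(-1)) + (-1)·((2)·(2) - 7·(-1)) = 8·(31) - (2)·(12) + (-1)·(11) = 213.
  So p(λ) = λ³ - 20λ² + 122λ - 213.
Step 2 — look for an integer root (rational root theorem: any rational root is an integer divisor of 213). Testing λ = 3:
  p(3) = 27 - 180 + 366 - 213 = 0  ✓
  Dividing out (λ - 3): p(λ) = (λ - 3)(λ² - 17λ + 71).
Step 3 — remaining eigenvalues from the quadratic λ² - 17λ + 71 = 0:
  Δ = 17² - 4·71 = 289 - 284 = 5,  λ = (17 ± √5)/2 = (17 ± 2.2361)/2 ≈ 9.618 or 7.382.
  Sorted: λ_1 = 9.618,  λ_2 = 7.382,  λ_3 = 3  (check: sum = 20 = tr ✓).

Step 4 — unit eigenvector for λ_1 ≈ 9.618: v spans the null space of (Sigma - λ_1 I), whose rows are
  r_1 = (-1.618, 2, -1),  r_2 = (2, -2.618, 2),  r_3 = (-1, 2, -4.618).
  v is orthogonal to every row, so take v ∝ r_1 × r_2 = ((2)·(2) - (-1)·(-2.618), (-1)·(2) - (-1.618)·(2), (-1.618)·(-2.618) - (2)·(2)) ≈ (1.382, 1.2361, 0.2361).
  Let u = (1.382, 1.2361, 0.2361).
  ||u|| = √((1.382)² + (1.2361)² + (0.2361)²) = √(3.4934) ≈ 1.8691,  v_1 = u/||u|| ≈ (0.7394, 0.6613, 0.1263) (||v_1|| = 1).

λ_1 = 9.618,  λ_2 = 7.382,  λ_3 = 3;  v_1 ≈ (0.7394, 0.6613, 0.1263)
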